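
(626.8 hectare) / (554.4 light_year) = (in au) 7.988e-24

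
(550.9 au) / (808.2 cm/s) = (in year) 3.233e+05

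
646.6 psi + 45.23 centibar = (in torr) 3.378e+04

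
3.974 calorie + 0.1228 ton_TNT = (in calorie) 1.228e+08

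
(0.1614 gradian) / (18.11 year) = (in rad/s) 4.439e-12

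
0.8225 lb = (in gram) 373.1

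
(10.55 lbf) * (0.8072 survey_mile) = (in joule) 6.096e+04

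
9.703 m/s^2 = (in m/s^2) 9.703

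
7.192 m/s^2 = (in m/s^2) 7.192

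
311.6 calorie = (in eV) 8.137e+21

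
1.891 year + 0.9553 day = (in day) 691.2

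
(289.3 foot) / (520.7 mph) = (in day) 4.384e-06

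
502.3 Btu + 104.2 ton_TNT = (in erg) 4.36e+18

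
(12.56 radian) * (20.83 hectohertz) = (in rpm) 2.498e+05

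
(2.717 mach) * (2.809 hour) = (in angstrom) 9.355e+16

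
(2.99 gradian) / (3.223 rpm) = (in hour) 3.865e-05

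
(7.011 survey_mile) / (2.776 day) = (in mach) 0.0001382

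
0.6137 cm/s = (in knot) 0.01193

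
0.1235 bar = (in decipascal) 1.235e+05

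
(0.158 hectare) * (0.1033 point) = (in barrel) 0.3622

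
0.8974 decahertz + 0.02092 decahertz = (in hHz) 0.09183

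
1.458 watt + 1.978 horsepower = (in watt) 1476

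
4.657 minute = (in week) 0.000462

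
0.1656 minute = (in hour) 0.00276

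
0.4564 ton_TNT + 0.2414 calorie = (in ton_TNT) 0.4564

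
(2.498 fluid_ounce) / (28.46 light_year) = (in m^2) 2.744e-22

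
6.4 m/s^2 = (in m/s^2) 6.4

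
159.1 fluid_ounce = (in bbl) 0.02959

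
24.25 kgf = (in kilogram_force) 24.25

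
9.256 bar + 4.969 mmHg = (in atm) 9.141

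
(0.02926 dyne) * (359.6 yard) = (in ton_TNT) 2.3e-14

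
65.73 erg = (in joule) 6.573e-06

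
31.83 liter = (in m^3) 0.03183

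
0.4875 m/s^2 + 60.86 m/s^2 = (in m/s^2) 61.35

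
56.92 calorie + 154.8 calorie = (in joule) 885.8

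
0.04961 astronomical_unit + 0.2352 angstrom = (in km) 7.422e+06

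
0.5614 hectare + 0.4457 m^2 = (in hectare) 0.5614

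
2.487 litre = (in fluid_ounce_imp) 87.53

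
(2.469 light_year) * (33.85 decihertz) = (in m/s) 7.907e+16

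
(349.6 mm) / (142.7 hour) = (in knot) 1.323e-06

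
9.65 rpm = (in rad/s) 1.011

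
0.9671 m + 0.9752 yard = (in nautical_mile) 0.001004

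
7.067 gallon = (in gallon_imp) 5.885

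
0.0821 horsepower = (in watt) 61.22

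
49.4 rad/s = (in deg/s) 2830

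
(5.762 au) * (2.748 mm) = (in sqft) 2.55e+10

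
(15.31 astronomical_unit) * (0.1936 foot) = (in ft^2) 1.455e+12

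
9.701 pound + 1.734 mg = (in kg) 4.4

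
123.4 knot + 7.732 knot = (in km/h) 242.9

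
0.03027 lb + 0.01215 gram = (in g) 13.74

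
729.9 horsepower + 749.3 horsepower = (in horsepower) 1479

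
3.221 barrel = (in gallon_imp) 112.6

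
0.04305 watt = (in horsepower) 5.773e-05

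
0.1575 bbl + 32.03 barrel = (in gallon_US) 1352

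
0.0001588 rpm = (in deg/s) 0.0009528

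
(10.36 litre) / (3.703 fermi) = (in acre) 6.913e+08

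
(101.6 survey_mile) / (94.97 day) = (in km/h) 0.07174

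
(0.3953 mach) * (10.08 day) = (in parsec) 3.799e-09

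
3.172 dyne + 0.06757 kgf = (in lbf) 0.149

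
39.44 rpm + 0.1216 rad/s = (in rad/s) 4.252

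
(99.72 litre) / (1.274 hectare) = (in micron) 7.827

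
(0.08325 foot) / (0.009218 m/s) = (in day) 3.186e-05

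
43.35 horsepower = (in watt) 3.233e+04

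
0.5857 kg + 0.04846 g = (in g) 585.7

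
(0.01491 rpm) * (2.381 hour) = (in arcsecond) 2.761e+06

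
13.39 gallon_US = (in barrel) 0.3188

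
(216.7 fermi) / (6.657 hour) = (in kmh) 3.255e-17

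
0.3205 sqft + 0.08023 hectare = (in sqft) 8636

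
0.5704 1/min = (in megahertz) 9.507e-09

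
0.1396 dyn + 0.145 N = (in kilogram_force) 0.01479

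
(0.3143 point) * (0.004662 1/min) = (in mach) 2.53e-11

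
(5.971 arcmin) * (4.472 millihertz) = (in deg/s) 0.000445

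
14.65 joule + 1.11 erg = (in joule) 14.65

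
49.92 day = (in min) 7.188e+04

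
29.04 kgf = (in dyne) 2.848e+07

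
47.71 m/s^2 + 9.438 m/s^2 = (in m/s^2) 57.15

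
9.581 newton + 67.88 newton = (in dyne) 7.746e+06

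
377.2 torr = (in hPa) 502.9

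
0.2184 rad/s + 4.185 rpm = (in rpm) 6.271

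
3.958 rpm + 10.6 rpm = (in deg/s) 87.35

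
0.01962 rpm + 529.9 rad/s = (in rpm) 5060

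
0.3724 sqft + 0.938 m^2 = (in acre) 0.0002403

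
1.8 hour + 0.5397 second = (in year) 0.0002055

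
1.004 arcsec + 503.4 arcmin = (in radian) 0.1464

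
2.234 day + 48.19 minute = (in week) 0.3239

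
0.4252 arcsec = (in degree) 0.0001181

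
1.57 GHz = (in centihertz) 1.57e+11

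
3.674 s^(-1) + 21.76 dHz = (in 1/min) 351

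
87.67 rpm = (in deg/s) 526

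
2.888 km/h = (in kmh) 2.888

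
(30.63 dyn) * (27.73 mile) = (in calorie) 3.267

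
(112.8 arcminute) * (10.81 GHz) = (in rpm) 3.387e+09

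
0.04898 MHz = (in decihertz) 4.898e+05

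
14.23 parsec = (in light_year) 46.41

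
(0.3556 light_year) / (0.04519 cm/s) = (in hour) 2.068e+15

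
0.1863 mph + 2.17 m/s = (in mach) 0.006618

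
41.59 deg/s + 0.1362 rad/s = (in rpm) 8.232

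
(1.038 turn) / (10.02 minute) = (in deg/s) 0.6216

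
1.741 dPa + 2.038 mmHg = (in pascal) 271.9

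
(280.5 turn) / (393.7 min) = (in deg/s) 4.275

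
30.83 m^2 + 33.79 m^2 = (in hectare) 0.006462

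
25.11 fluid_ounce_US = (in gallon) 0.1962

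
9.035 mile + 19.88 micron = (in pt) 4.122e+07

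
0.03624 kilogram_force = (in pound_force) 0.0799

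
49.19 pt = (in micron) 1.735e+04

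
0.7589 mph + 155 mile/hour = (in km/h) 250.7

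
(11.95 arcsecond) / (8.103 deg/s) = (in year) 1.299e-11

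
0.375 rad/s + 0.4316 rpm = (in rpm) 4.013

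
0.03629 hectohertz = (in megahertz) 3.629e-06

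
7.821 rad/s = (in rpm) 74.69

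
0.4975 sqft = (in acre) 1.142e-05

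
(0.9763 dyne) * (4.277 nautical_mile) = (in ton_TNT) 1.848e-11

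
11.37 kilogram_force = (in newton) 111.5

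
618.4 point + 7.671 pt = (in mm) 220.9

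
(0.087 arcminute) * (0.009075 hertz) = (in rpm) 2.193e-06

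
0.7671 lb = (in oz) 12.27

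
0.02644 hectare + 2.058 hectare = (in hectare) 2.084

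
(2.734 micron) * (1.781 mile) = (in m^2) 0.007836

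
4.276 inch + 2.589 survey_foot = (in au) 6.001e-12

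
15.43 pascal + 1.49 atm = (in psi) 21.9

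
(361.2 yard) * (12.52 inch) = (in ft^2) 1131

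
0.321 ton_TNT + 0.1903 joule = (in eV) 8.383e+27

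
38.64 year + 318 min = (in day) 1.41e+04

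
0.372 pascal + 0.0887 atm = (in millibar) 89.88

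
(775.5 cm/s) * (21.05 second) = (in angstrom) 1.632e+12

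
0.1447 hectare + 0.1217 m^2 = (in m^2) 1447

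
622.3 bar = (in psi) 9026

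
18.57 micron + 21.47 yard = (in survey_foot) 64.41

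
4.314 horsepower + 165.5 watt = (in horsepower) 4.536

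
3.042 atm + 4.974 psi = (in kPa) 342.5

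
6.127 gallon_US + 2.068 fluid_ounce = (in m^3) 0.02325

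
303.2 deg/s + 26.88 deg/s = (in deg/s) 330.1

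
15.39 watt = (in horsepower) 0.02064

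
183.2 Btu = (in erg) 1.933e+12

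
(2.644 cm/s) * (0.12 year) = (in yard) 1.094e+05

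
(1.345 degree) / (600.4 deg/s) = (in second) 0.00224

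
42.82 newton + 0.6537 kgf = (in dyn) 4.923e+06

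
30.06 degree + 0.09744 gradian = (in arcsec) 1.085e+05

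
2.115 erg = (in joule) 2.115e-07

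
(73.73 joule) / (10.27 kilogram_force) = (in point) 2075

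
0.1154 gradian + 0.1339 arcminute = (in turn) 0.0002947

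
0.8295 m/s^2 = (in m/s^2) 0.8295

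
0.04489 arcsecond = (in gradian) 1.385e-05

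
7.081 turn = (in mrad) 4.449e+04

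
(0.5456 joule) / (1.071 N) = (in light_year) 5.385e-17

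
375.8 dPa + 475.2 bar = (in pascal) 4.752e+07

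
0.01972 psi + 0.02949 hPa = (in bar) 0.001389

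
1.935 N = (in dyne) 1.935e+05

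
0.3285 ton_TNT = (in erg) 1.374e+16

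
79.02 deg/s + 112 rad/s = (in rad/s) 113.4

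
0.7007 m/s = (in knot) 1.362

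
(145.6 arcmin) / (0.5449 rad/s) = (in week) 1.285e-07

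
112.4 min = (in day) 0.07806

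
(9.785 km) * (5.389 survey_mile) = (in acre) 2.097e+04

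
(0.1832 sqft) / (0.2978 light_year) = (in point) 1.712e-14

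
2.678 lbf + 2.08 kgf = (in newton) 32.31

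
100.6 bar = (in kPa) 1.006e+04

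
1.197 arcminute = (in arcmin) 1.197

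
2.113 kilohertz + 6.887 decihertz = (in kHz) 2.114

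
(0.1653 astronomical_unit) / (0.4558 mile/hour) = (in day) 1.405e+06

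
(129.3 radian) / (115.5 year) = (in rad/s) 3.55e-08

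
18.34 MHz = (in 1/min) 1.1e+09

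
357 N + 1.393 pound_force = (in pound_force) 81.65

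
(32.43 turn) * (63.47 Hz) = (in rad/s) 1.293e+04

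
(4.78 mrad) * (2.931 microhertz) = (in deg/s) 8.027e-07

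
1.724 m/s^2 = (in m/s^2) 1.724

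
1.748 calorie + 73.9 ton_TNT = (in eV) 1.93e+30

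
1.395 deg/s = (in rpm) 0.2325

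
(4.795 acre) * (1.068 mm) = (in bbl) 130.4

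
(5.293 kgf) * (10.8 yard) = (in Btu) 0.4859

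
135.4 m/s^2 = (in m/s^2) 135.4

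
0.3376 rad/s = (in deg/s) 19.34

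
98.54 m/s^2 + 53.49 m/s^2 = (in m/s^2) 152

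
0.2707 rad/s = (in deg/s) 15.51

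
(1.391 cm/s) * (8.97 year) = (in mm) 3.935e+09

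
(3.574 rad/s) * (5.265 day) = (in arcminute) 5.589e+09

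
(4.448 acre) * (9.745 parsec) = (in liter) 5.413e+24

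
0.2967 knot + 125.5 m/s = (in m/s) 125.7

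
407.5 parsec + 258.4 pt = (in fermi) 1.257e+34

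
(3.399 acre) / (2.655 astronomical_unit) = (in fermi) 3.463e+07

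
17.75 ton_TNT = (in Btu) 7.039e+07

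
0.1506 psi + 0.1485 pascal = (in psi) 0.1506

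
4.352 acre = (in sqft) 1.896e+05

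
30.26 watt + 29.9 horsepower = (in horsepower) 29.94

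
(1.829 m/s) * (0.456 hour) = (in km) 3.002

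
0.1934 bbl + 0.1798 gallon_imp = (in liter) 31.57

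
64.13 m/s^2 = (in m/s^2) 64.13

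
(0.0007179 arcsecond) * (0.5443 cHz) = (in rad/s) 1.894e-11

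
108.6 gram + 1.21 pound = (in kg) 0.6574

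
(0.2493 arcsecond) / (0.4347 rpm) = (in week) 4.39e-11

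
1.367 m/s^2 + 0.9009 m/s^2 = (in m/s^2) 2.268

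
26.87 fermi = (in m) 2.687e-14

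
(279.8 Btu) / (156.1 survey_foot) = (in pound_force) 1395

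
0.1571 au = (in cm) 2.35e+12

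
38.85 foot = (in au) 7.916e-11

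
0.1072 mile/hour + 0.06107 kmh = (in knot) 0.1261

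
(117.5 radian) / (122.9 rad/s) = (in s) 0.9561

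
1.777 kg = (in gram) 1777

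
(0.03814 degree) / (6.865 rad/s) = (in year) 3.075e-12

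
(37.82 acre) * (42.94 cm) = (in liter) 6.572e+07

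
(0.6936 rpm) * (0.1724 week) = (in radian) 7573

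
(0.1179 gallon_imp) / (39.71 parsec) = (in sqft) 4.708e-21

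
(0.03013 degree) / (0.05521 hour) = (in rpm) 2.527e-05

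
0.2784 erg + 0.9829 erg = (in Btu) 1.195e-10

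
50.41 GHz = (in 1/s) 5.041e+10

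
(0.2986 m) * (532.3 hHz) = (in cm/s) 1.589e+06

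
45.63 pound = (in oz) 730.1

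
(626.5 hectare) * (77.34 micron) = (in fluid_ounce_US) 1.638e+07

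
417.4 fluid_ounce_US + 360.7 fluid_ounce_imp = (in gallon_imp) 4.97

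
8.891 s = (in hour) 0.00247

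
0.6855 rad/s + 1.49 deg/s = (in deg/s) 40.77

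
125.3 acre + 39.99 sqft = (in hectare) 50.71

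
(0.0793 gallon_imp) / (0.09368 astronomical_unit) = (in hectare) 2.572e-18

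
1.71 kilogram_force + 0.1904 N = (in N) 16.96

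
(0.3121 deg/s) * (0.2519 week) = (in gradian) 5.283e+04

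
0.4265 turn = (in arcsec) 5.527e+05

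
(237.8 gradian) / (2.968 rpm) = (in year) 3.811e-07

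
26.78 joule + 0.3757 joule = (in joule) 27.16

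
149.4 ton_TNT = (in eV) 3.902e+30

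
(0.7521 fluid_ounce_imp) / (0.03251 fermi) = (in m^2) 6.573e+11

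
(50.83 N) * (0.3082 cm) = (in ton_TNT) 3.744e-11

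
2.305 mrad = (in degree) 0.1321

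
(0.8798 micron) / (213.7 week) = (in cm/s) 6.807e-13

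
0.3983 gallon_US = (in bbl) 0.009483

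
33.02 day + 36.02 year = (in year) 36.11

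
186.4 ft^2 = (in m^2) 17.32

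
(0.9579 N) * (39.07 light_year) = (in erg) 3.541e+24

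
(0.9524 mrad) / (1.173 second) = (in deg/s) 0.04652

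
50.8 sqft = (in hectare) 0.0004719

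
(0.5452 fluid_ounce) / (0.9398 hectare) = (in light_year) 1.813e-25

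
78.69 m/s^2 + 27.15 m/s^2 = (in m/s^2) 105.8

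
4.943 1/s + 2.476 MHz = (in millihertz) 2.476e+09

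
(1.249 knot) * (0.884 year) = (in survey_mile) 1.113e+04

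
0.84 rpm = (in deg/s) 5.04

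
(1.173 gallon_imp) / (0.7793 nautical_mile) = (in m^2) 3.695e-06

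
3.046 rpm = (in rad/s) 0.319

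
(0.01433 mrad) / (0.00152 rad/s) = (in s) 0.009428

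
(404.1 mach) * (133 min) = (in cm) 1.098e+11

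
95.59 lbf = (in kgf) 43.36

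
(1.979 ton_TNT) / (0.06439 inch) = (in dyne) 5.063e+17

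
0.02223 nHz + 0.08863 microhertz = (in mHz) 8.865e-05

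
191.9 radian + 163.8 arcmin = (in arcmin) 6.599e+05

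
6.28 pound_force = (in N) 27.93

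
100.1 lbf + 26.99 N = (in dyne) 4.723e+07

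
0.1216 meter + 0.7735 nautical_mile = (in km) 1.433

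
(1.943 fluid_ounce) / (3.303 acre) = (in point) 1.219e-05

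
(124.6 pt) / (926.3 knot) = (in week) 1.525e-10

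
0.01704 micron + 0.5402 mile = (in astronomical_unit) 5.811e-09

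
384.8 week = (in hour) 6.465e+04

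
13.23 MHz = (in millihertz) 1.323e+10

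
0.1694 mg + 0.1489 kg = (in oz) 5.252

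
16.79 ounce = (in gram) 476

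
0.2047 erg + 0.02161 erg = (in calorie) 5.409e-09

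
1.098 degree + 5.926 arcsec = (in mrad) 19.19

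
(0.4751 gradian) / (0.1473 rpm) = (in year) 1.534e-08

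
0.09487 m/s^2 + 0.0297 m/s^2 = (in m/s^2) 0.1246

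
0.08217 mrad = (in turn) 1.308e-05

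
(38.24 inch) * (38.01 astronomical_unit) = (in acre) 1.365e+09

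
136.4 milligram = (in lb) 0.0003007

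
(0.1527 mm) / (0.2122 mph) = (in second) 0.00161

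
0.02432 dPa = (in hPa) 2.432e-05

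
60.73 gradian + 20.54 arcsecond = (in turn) 0.1518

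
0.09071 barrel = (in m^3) 0.01442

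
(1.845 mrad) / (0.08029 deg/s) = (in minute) 0.02194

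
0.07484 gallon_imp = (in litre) 0.3402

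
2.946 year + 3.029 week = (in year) 3.004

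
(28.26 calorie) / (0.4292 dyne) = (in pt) 7.809e+10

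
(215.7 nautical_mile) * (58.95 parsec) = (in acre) 1.796e+20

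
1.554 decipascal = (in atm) 1.534e-06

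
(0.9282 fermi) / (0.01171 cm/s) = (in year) 2.513e-19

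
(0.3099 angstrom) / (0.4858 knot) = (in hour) 3.444e-14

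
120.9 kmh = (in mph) 75.12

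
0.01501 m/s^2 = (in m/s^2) 0.01501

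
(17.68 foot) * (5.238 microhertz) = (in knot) 5.487e-05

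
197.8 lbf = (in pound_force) 197.8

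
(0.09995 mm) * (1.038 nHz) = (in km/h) 3.735e-13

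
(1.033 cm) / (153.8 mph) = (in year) 4.764e-12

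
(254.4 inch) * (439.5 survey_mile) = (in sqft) 4.92e+07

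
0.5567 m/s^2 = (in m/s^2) 0.5567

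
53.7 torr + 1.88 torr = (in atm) 0.07313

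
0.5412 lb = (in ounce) 8.659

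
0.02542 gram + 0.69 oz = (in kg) 0.01959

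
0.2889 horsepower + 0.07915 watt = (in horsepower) 0.289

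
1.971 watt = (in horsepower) 0.002643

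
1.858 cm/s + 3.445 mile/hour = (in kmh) 5.611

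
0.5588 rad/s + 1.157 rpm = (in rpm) 6.493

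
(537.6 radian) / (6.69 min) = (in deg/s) 76.74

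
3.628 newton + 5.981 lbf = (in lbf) 6.797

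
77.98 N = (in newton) 77.98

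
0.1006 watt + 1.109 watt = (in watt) 1.21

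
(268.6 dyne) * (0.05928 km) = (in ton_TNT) 3.806e-11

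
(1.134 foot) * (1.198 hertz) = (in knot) 0.8049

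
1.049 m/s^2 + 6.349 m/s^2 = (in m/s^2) 7.398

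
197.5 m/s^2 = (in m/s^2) 197.5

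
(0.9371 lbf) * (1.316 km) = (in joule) 5486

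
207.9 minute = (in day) 0.1444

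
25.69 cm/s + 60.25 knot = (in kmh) 112.5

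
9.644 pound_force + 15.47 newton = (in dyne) 5.837e+06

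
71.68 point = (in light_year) 2.673e-18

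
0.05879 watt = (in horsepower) 7.884e-05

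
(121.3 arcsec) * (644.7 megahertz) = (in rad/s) 3.791e+05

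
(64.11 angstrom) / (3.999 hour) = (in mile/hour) 9.962e-13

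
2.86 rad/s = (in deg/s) 163.9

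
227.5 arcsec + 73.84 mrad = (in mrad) 74.94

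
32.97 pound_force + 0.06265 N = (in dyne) 1.467e+07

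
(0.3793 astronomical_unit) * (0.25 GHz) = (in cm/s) 1.419e+21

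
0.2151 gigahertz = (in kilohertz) 2.151e+05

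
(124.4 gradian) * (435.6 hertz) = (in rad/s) 851.2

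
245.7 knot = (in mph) 282.7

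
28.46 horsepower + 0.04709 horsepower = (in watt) 2.126e+04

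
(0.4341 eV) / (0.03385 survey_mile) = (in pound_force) 2.87e-22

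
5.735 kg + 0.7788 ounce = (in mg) 5.757e+06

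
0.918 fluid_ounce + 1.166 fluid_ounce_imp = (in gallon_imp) 0.01326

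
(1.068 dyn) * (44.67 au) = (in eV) 4.455e+26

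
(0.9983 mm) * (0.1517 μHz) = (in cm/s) 1.514e-08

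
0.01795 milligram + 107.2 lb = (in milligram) 4.863e+07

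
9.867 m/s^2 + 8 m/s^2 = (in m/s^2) 17.87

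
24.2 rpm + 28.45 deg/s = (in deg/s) 173.6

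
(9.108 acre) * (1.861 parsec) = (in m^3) 2.117e+21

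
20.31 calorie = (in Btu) 0.08054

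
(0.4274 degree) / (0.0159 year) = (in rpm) 1.421e-07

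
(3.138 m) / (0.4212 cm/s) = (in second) 745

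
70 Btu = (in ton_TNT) 1.765e-05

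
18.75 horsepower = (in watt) 1.398e+04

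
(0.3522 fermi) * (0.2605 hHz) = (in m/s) 9.175e-15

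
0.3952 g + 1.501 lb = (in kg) 0.6812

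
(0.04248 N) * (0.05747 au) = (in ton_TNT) 0.08729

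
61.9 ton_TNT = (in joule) 2.59e+11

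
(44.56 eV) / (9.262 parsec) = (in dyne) 2.498e-30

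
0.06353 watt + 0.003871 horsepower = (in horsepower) 0.003956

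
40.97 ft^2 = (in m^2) 3.806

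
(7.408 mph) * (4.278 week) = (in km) 8568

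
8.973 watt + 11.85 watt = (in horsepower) 0.02792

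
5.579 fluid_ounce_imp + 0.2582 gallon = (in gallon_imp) 0.2499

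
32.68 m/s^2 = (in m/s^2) 32.68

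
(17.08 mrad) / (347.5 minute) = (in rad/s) 8.192e-07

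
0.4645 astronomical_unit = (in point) 1.97e+14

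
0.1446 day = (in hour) 3.47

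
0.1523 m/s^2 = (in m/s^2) 0.1523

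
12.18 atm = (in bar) 12.34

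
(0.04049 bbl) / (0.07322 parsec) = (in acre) 7.041e-22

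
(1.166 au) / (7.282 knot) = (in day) 5.389e+05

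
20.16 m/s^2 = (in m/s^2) 20.16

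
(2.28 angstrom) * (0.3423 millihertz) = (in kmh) 2.81e-13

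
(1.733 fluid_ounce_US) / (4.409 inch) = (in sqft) 0.004926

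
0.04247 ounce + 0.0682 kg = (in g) 69.4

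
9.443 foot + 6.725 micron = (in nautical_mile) 0.001554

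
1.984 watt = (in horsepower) 0.002661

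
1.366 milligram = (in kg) 1.366e-06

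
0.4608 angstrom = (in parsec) 1.493e-27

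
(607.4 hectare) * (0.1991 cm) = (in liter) 1.209e+07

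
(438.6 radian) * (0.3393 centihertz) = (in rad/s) 1.488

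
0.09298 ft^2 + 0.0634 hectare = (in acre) 0.1567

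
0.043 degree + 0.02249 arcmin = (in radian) 0.000757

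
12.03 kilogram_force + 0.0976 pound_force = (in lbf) 26.62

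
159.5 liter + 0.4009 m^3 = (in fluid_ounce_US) 1.895e+04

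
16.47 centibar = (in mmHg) 123.5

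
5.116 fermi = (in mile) 3.179e-18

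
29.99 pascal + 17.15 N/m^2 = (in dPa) 471.4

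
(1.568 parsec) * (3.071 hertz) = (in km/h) 5.349e+17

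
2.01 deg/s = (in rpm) 0.335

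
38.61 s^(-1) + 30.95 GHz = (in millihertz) 3.095e+13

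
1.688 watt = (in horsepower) 0.002264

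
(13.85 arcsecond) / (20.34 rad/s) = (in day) 3.821e-11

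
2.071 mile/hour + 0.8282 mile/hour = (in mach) 0.003806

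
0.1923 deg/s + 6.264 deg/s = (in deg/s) 6.456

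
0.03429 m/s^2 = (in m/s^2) 0.03429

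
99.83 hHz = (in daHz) 998.3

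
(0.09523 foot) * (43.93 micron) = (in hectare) 1.275e-10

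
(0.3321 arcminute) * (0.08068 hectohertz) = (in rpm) 0.007443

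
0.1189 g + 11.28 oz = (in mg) 3.199e+05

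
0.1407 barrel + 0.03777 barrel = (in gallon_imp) 6.242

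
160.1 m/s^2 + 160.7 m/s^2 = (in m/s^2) 320.8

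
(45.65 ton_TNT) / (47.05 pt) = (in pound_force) 2.587e+12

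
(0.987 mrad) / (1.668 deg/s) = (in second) 0.0339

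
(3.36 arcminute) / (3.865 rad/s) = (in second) 0.0002529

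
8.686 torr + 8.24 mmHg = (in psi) 0.3273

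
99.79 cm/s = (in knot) 1.94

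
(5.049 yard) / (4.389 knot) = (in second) 2.045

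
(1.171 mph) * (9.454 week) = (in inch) 1.178e+08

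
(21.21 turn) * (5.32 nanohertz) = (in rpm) 6.77e-06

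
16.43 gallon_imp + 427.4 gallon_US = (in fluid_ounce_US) 5.723e+04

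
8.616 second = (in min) 0.1436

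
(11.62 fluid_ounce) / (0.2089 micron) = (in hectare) 0.1645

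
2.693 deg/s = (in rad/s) 0.047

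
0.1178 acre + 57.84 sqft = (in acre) 0.1191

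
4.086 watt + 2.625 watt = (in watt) 6.711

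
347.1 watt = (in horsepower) 0.4655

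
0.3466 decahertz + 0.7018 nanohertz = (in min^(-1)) 208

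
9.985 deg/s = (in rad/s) 0.1743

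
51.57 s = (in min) 0.8595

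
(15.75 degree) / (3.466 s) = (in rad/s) 0.07931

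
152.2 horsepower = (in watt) 1.135e+05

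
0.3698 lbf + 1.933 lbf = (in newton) 10.24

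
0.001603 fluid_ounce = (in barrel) 2.982e-07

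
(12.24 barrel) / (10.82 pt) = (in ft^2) 5488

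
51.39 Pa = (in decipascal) 513.9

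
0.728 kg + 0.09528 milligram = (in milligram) 7.28e+05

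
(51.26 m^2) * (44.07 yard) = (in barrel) 1.299e+04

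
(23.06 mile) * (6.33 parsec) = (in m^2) 7.249e+21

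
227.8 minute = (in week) 0.0226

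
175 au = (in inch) 1.031e+15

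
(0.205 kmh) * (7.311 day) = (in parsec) 1.166e-12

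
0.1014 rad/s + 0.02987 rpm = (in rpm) 0.9982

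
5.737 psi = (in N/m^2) 3.956e+04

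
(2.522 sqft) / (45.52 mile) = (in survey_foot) 1.049e-05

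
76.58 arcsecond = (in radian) 0.0003713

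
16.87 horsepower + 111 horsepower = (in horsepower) 127.9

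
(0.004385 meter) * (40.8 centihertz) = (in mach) 5.254e-06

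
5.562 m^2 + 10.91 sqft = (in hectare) 0.0006576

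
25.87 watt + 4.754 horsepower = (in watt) 3571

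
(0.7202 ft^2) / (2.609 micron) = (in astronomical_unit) 1.714e-07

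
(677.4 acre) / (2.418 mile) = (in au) 4.709e-09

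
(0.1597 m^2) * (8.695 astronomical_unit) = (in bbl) 1.307e+12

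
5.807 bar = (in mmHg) 4356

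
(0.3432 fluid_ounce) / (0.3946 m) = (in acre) 6.356e-09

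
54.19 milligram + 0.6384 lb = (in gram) 289.6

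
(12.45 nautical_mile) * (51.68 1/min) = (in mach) 58.33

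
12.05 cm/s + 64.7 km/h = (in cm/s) 1809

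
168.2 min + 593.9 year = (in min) 3.122e+08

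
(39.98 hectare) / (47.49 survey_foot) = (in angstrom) 2.762e+14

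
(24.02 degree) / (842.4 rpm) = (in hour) 1.32e-06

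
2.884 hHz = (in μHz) 2.884e+08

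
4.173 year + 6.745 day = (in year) 4.191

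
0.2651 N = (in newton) 0.2651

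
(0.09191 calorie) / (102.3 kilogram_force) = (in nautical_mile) 2.07e-07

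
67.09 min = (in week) 0.006656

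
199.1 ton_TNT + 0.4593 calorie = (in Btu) 7.896e+08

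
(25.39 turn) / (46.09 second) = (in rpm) 33.05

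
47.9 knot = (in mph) 55.12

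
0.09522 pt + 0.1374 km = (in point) 3.895e+05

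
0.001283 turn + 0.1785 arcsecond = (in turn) 0.001283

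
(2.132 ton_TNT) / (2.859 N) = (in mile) 1.939e+06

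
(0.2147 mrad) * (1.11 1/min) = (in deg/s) 0.0002276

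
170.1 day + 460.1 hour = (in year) 0.5186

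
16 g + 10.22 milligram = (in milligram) 1.601e+04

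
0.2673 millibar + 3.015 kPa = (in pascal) 3042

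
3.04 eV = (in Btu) 4.616e-22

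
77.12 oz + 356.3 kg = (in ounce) 1.265e+04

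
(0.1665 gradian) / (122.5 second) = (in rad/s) 2.135e-05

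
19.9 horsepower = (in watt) 1.484e+04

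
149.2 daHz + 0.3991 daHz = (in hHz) 14.96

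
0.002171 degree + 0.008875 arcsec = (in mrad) 0.03793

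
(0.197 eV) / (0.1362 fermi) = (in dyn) 23.17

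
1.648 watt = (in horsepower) 0.00221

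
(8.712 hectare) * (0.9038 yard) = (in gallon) 1.902e+07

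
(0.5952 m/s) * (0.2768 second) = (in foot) 0.5405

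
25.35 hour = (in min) 1521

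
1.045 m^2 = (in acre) 0.0002582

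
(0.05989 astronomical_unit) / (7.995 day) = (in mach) 38.09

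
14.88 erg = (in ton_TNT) 3.556e-16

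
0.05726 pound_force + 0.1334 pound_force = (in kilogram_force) 0.08648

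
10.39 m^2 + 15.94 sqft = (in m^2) 11.87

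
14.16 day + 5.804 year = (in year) 5.843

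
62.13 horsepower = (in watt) 4.633e+04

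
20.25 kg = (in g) 2.025e+04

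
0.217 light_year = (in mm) 2.053e+18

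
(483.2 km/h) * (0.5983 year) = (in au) 0.01693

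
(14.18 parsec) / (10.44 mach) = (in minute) 2.051e+12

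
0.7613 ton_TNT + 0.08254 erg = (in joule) 3.185e+09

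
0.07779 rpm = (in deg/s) 0.4667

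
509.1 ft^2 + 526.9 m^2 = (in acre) 0.1419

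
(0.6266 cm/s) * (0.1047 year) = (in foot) 6.788e+04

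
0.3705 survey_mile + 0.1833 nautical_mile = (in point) 2.652e+06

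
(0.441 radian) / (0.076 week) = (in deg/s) 0.0005497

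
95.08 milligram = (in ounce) 0.003354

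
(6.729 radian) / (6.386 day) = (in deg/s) 0.0006988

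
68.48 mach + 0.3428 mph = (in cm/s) 2.332e+06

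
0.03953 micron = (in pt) 0.0001121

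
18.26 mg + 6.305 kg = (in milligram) 6.305e+06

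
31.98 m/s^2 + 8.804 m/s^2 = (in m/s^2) 40.78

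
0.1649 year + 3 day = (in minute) 9.099e+04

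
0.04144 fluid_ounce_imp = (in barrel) 7.406e-06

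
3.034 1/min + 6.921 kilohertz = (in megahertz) 0.006921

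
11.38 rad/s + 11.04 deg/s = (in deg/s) 663.1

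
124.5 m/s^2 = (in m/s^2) 124.5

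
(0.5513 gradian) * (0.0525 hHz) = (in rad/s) 0.04546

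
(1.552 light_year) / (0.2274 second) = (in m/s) 6.457e+16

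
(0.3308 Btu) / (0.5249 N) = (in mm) 6.649e+05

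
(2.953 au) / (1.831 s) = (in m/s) 2.413e+11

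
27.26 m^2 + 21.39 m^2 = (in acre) 0.01202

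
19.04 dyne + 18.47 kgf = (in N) 181.1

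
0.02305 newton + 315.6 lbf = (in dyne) 1.404e+08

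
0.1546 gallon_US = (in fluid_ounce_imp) 20.6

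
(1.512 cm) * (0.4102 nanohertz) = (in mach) 1.822e-14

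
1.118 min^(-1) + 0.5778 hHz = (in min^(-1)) 3468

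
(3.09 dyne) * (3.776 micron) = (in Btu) 1.106e-13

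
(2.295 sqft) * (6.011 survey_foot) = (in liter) 390.6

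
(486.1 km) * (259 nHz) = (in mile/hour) 0.2816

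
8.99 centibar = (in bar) 0.0899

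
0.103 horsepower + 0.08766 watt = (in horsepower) 0.1031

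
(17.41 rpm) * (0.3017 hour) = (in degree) 1.135e+05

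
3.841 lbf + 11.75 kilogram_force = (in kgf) 13.49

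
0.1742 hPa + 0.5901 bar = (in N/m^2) 5.903e+04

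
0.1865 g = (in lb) 0.0004112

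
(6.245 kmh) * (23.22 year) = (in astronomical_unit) 0.008491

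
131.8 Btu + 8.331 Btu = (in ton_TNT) 3.534e-05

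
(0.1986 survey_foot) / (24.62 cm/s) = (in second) 0.2459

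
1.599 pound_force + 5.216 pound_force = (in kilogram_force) 3.091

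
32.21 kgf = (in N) 315.9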